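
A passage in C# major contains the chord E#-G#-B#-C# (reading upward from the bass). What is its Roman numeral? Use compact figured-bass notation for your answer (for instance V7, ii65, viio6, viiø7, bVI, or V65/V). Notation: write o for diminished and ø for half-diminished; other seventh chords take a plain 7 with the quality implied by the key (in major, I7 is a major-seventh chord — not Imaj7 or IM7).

I65

The pitches C#-E#-G#-B# form a major seventh chord rooted on C#.
C# is scale degree 1 in C# major, and a major seventh chord on that degree is written I7.
With E# in the bass the chord is in first inversion, so the figured bass is 65.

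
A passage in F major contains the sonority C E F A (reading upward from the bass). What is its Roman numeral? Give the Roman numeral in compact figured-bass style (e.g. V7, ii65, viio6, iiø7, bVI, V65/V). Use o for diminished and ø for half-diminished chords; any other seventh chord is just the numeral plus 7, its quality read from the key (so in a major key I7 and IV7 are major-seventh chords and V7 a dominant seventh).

I43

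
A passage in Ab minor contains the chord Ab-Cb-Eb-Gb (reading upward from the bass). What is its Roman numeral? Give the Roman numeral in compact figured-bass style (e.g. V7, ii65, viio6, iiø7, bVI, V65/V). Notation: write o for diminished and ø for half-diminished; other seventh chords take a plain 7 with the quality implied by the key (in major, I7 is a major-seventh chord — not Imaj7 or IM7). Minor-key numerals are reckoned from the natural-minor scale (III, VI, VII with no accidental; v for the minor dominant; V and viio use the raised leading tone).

The pitches Ab-Cb-Eb-Gb form a minor seventh chord rooted on Ab.
Ab is scale degree 1 in Ab minor, and a minor seventh chord on that degree is written i7.

i7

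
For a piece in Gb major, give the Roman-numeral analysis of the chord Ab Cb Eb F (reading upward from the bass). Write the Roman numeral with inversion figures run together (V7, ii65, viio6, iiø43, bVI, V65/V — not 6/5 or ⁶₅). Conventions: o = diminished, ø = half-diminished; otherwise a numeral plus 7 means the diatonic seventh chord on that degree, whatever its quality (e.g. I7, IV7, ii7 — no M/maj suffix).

viiø65

The pitches F-Ab-Cb-Eb form a half-diminished seventh chord rooted on F.
In Gb major, F is the leading tone; the diatonic half-diminished seventh chord there is viiø7.
With Ab in the bass the chord is in first inversion, so the figured bass is 65.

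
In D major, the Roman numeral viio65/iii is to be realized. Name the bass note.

The applied chord viio65/iii is rooted on E#: E#-G#-B-D.
The figure 65 means first inversion — the third is in the bass.

G#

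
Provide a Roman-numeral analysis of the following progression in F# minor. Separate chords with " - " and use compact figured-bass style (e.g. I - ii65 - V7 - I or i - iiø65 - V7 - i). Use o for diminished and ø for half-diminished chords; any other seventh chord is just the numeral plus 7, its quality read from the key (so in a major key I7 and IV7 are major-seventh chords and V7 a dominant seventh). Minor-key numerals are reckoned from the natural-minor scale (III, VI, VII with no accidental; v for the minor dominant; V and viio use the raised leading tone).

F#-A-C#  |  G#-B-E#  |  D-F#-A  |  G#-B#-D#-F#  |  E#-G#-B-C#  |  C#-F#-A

F#-A-C#: root F# is the tonic; minor triad there is i.
G#-B-E#: diminished triad on E# = scale degree 7 → viio6.
D-F#-A: root D is the submediant; major triad there is VI.
G#-B#-D#-F#: a dominant seventh chord on G#, the applied dominant of V → V7/V.
E#-G#-B-C# has root C#, degree 5 in F# minor, so V65.
C#-F#-A: root F# is the tonic; minor triad there is i64.

i - viio6 - VI - V7/V - V65 - i64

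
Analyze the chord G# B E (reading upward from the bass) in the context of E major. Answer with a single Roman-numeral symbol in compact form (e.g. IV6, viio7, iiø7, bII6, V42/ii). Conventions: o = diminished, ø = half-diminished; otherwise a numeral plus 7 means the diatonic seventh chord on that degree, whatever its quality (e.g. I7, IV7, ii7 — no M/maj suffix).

The pitches E-G#-B form a major triad rooted on E.
E is scale degree 1 in E major, and a major triad on that degree is written I.
With G# in the bass the chord is in first inversion, so the figured bass is 6.

I6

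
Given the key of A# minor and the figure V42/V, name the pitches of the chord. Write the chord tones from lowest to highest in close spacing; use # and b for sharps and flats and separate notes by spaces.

The slash means an applied dominant: we want the dominant of V. In A# minor, V is E# major, and its dominant is built on B#.
Building a dominant seventh chord on B# gives B#-D##-F##-A#.
The figured bass 42 indicates third inversion, placing the seventh (A#) in the bass: A#-B#-D##-F##.

A# B# D## F##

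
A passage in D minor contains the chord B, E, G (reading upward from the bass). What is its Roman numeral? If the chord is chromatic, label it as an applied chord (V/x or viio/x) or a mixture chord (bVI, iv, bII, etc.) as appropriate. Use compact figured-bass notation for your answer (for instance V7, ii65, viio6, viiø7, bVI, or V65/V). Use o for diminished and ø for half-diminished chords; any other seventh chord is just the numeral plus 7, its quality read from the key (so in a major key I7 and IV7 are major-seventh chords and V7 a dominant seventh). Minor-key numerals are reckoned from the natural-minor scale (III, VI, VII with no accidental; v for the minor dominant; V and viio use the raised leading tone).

Stacked in thirds the chord is E-G-B: a minor triad on E.
E is the second degree of D minor. This is the minor supertonic, borrowed from the parallel major (the Dorian ii).
With B in the bass the chord is in second inversion, so the figured bass is 64.

ii64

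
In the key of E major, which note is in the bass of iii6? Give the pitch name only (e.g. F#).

B

iii in E major has root G#; the chord is G#-B-D#.
The figure 6 means first inversion — the third is in the bass.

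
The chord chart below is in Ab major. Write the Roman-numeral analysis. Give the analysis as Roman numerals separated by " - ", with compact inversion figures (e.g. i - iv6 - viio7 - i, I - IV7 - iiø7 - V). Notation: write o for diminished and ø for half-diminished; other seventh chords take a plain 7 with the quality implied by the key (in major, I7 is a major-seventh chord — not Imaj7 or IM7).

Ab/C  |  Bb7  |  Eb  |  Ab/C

I6 - V7/V - V - I6

Ab/C: major triad on Ab = scale degree 1 → I6.
Bb7: chromatic; Bb is V of V, so V7/V.
Eb: major triad on Eb = scale degree 5 → V.
Ab/C: root Ab is the tonic; major triad there is I6.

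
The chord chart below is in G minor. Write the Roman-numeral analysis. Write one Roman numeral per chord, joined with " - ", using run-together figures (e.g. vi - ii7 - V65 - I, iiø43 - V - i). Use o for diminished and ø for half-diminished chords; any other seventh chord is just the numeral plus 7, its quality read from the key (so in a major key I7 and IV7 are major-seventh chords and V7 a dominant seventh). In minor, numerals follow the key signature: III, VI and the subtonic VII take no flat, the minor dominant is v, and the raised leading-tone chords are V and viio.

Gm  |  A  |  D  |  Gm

i - V/V - V - i

Gm: minor triad on G = scale degree 1 → i.
A is the secondary dominant of V (major triad on A): V/V.
D: major triad on D = scale degree 5 → V.
Gm has root G, degree 1 in G minor, so i.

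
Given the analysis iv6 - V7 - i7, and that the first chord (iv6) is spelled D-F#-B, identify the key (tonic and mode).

F# minor

The chord Bm/D is a minor triad rooted on B; its label is iv6.
If B is scale degree 4 and the mode makes that degree carry a minor triad, the tonic is F# and the mode is minor.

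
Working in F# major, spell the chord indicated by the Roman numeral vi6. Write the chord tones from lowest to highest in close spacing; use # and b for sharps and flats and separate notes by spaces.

F# A# D#

In F# major, scale degree 6 is D#, and the diatonic chord built there is a minor triad.
That chord is spelled D#-F#-A#.
With the 6 figure the chord is in first inversion; from the bass F# upward in close position it reads F#-A#-D#.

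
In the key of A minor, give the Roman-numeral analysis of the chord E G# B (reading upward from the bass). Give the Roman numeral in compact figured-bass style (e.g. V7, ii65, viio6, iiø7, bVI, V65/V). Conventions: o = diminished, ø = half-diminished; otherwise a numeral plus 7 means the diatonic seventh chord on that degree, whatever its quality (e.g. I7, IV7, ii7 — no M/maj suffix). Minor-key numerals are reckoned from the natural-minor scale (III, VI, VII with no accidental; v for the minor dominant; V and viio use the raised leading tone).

Stacked in thirds the chord is E-G#-B: a major triad on E.
In A minor, E is the dominant; the diatonic major triad there is V.

V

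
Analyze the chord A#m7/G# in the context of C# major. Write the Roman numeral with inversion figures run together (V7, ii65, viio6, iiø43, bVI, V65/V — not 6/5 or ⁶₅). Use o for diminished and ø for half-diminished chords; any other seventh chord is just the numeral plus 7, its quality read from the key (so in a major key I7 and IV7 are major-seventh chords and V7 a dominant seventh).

The pitches A#-C#-E#-G# form a minor seventh chord rooted on A#.
A# is scale degree 6 in C# major, and a minor seventh chord on that degree is written vi7.
With G# in the bass the chord is in third inversion, so the figured bass is 42.

vi42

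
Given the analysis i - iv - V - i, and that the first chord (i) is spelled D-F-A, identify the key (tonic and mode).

D minor

The chord Dm is a minor triad rooted on D; its label is i.
If D is scale degree 1 and the mode makes that degree carry a minor triad, the tonic is D and the mode is minor.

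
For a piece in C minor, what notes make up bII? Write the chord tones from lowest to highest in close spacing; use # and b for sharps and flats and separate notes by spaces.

Db F Ab

bII is the Neapolitan chord — a major triad on the lowered second degree. In C minor that root is Db.
So the chord is Db-F-Ab, a major triad.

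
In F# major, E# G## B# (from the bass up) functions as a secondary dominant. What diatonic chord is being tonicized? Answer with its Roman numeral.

The chord is a major triad on E#.
A dominant resolves down a perfect fifth: E# → A#. In F# major, A# is scale degree 3, i.e. iii.

iii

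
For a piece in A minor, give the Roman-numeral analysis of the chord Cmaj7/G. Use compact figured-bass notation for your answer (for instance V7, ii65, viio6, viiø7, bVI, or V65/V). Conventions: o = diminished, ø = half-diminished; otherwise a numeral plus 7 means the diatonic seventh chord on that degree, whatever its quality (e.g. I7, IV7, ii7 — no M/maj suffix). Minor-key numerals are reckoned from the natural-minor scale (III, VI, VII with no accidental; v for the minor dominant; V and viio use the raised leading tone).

III43

The pitches C-E-G-B form a major seventh chord rooted on C.
In A minor, C is the mediant; the diatonic major seventh chord there is III7.
With G in the bass the chord is in second inversion, so the figured bass is 43.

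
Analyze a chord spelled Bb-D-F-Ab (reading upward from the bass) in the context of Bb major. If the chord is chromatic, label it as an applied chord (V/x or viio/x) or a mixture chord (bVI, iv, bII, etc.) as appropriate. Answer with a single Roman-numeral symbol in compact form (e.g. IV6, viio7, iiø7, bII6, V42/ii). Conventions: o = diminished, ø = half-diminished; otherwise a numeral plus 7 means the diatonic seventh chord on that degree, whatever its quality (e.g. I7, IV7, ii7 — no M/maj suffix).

V7/IV

Stacked in thirds the chord is Bb-D-F-Ab: a dominant seventh chord on Bb.
Bb is not a diatonic chord root with this quality in Bb major, but it lies a perfect fifth above Eb (IV), so the chord functions as an applied dominant of IV.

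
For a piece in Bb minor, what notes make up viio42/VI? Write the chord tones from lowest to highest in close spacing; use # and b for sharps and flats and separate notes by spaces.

Ebb F Ab Cb

The slash marks an applied leading-tone chord: viio of VI. In Bb minor, VI is Gb, so the leading tone to it is F, a half step below.
Building a fully diminished seventh chord on F gives F-Ab-Cb-Ebb.
With the 42 figure the chord is in third inversion; from the bass Ebb upward in close position it reads Ebb-F-Ab-Cb.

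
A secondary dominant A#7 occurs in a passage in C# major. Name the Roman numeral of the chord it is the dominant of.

The chord is a dominant seventh chord on A#.
A dominant resolves down a perfect fifth: A# → D#. In C# major, D# is scale degree 2, i.e. ii.

ii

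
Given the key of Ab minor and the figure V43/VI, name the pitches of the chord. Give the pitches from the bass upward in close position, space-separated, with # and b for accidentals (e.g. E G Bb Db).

Gb Bbb Cb Eb

The slash means an applied dominant: we want the dominant of VI. In Ab minor, VI is Fb major, and its dominant is built on Cb.
Building a dominant seventh chord on Cb gives Cb-Eb-Gb-Bbb.
The figured bass 43 indicates second inversion, placing the fifth (Gb) in the bass: Gb-Bbb-Cb-Eb.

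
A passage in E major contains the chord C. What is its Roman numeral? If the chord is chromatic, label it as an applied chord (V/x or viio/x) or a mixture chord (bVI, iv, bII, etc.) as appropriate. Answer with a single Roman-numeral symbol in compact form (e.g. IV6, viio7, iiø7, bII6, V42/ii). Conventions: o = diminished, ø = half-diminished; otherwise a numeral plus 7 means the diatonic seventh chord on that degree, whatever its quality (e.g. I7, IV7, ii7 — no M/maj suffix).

bVI

Stacked in thirds the chord is C-E-G: a major triad on C.
C is the lowered sixth degree of E major (diatonic 6 would be C#). This is a major triad on the lowered sixth degree, borrowed from the parallel minor.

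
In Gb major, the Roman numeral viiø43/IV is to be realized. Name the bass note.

The applied chord viiø43/IV is rooted on Bb: Bb-Db-Fb-Ab.
The figure 43 means second inversion — the fifth is in the bass.

Fb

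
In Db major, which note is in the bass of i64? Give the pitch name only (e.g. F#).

Ab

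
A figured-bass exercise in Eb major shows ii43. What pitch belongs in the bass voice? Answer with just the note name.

C

ii in Eb major has root F; the chord is F-Ab-C-Eb.
The figure 43 means second inversion — the fifth is in the bass.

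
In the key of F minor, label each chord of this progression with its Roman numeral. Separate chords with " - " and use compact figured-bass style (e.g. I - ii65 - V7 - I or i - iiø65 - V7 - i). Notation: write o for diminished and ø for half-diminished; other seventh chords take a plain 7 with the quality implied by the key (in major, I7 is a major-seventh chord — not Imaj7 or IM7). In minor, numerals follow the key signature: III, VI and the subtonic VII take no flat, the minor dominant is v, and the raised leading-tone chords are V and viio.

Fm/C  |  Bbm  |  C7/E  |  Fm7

i64 - iv - V65 - i7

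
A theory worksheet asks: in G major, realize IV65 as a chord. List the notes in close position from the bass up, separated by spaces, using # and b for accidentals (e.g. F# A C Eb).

In G major, scale degree 4 is C, and the diatonic chord built there is a major seventh chord.
That chord is spelled C-E-G-B.
The figured bass 65 indicates first inversion, placing the third (E) in the bass: E-G-B-C.

E G B C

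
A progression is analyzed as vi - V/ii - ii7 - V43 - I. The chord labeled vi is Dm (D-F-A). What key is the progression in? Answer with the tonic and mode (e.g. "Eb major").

F major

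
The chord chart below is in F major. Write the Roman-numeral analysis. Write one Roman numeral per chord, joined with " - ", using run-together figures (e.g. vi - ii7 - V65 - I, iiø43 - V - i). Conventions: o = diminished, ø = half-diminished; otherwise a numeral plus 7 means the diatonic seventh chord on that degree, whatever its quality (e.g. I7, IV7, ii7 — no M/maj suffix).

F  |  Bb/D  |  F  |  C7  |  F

F: root F is the tonic; major triad there is I.
Bb/D: root Bb is the subdominant; major triad there is IV6.
F: root F is the tonic; major triad there is I.
C7: root C is the dominant; dominant seventh chord there is V7.
F has root F, degree 1 in F major, so I.

I - IV6 - I - V7 - I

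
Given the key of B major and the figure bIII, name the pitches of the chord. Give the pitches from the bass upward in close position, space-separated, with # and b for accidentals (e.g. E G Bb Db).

Scale degree 3 in B major is D#; lowering it a half step gives D. bIII is a major triad on the lowered third degree, borrowed from the parallel minor.
So the chord is D-F#-A.

D F# A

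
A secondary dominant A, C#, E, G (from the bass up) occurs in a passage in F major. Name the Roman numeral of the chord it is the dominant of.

The chord is a dominant seventh chord on A.
A dominant resolves down a perfect fifth: A → D. In F major, D is scale degree 6, i.e. vi.

vi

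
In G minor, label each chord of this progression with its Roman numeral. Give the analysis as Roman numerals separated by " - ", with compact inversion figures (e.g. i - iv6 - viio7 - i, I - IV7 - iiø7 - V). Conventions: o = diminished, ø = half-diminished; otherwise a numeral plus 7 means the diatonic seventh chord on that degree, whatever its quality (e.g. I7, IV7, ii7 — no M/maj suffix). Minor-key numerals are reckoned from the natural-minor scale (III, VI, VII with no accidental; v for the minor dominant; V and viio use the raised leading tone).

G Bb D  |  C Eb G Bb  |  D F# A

i - iv7 - V

G-Bb-D: root G is the tonic; minor triad there is i.
C-Eb-G-Bb has root C, degree 4 in G minor, so iv7.
D-F#-A has root D, degree 5 in G minor, so V.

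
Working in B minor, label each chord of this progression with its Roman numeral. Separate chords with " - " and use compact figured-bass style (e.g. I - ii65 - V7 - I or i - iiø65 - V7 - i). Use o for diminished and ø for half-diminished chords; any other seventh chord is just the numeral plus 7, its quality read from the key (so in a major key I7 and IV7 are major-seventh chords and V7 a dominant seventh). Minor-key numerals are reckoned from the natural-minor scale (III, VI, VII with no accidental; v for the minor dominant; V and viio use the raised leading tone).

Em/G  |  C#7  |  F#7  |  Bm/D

iv6 - V7/V - V7 - i6

Em/G has root E, degree 4 in B minor, so iv6.
C#7: a dominant seventh chord on C#, the applied dominant of V → V7/V.
F#7: dominant seventh chord on F# = scale degree 5 → V7.
Bm/D has root B, degree 1 in B minor, so i6.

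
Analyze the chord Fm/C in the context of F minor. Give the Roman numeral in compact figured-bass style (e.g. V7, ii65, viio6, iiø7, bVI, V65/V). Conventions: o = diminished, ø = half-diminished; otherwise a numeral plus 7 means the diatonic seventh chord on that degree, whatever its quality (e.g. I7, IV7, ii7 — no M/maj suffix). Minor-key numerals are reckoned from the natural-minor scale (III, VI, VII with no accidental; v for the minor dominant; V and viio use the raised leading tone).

Stacked in thirds the chord is F-Ab-C: a minor triad on F.
F is scale degree 1 in F minor, and a minor triad on that degree is written i.
With C in the bass the chord is in second inversion, so the figured bass is 64.

i64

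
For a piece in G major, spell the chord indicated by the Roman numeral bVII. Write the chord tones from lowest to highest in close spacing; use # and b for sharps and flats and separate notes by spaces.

Scale degree 7 in G major is F#; lowering it a half step gives F. bVII is a major triad on the lowered seventh degree (the subtonic), borrowed from the parallel minor.
So the chord is F-A-C.

F A C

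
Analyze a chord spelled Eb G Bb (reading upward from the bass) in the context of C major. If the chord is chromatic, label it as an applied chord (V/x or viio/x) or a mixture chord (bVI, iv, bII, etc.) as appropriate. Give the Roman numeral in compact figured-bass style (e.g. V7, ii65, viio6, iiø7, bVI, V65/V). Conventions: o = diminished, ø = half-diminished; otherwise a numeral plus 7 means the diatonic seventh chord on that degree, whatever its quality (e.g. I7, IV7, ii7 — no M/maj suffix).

bIII

Stacked in thirds the chord is Eb-G-Bb: a major triad on Eb.
Eb is the lowered third degree of C major (diatonic 3 would be E). This is a major triad on the lowered third degree, borrowed from the parallel minor.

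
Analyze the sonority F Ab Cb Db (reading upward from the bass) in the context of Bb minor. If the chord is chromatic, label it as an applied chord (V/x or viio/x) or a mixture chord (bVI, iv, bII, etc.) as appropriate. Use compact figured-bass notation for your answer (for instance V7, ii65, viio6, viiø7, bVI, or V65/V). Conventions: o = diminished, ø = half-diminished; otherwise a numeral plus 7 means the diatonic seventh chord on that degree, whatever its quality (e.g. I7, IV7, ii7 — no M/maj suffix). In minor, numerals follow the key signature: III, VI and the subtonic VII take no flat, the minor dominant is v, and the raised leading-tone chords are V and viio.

V65/VI

Stacked in thirds the chord is Db-F-Ab-Cb: a dominant seventh chord on Db.
Db is not a diatonic chord root with this quality in Bb minor, but it lies a perfect fifth above Gb (VI), so the chord functions as an applied dominant of VI.
With F in the bass the chord is in first inversion, so the figured bass is 65.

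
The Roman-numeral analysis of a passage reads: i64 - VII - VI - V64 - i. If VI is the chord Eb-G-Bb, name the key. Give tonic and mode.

G minor

The chord Eb is a major triad rooted on Eb; its label is VI.
Counting down 5 scale steps from Eb places the tonic on G; a major triad on degree 6 is diatonic only in minor.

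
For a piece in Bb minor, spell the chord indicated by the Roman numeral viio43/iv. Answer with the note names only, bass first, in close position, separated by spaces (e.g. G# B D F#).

Ab Cb D F

viio43/iv is a secondary leading-tone chord. The target iv is Eb in Bb minor; the applied chord is rooted a semitone below, on D.
Building a fully diminished seventh chord on D gives D-F-Ab-Cb.
With the 43 figure the chord is in second inversion; from the bass Ab upward in close position it reads Ab-Cb-D-F.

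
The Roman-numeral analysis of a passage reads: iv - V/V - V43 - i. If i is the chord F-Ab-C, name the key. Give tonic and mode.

i is given as F-Ab-C — a minor triad with root F.
If F is scale degree 1 and the mode makes that degree carry a minor triad, the tonic is F and the mode is minor.

F minor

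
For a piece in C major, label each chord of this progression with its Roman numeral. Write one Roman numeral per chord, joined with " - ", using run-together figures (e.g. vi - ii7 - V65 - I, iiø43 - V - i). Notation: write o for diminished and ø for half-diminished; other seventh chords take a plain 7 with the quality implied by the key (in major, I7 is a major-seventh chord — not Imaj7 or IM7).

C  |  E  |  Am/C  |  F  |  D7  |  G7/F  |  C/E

I - V/vi - vi6 - IV - V7/V - V42 - I6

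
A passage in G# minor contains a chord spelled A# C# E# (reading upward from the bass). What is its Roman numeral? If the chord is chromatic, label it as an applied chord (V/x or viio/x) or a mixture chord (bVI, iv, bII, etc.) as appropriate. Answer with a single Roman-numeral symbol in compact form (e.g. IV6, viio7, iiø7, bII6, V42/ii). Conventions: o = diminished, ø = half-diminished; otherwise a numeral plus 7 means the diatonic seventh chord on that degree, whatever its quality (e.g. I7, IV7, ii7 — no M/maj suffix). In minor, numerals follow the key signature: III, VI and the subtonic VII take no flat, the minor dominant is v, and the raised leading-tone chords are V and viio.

ii

The pitches A#-C#-E# form a minor triad rooted on A#.
A# is the second degree of G# minor. This is the minor supertonic, borrowed from the parallel major (the Dorian ii).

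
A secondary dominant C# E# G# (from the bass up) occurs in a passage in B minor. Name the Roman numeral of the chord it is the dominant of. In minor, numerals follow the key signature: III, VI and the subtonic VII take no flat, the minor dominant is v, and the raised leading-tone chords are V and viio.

The chord is a major triad on C#.
A dominant resolves down a perfect fifth: C# → F#. In B minor, F# is scale degree 5, i.e. V.

V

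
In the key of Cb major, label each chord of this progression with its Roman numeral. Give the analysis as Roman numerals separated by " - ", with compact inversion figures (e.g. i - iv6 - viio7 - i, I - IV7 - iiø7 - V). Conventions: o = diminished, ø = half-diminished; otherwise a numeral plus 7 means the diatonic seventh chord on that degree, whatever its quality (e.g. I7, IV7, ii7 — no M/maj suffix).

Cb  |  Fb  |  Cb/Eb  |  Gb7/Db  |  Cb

Cb: major triad on Cb = scale degree 1 → I.
Fb: major triad on Fb = scale degree 4 → IV.
Cb/Eb: root Cb is the tonic; major triad there is I6.
Gb7/Db has root Gb, degree 5 in Cb major, so V43.
Cb: root Cb is the tonic; major triad there is I.

I - IV - I6 - V43 - I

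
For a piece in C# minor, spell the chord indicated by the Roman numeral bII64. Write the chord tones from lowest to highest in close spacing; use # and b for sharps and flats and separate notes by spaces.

A D F#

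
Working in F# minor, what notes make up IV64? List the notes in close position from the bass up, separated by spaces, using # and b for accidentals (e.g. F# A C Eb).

F# B D#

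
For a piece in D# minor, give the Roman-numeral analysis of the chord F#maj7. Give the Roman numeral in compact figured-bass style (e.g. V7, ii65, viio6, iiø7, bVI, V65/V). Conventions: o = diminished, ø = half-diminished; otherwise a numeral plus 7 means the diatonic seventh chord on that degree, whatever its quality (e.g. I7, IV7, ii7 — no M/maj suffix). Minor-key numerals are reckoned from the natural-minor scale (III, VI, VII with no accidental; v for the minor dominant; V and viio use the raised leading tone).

The pitches F#-A#-C#-E# form a major seventh chord rooted on F#.
In D# minor, F# is the mediant; the diatonic major seventh chord there is III7.

III7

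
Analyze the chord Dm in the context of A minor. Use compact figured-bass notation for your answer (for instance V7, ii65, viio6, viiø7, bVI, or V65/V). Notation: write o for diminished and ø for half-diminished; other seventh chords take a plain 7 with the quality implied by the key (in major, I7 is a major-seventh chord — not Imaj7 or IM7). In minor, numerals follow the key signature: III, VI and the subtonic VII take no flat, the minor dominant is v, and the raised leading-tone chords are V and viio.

The pitches D-F-A form a minor triad rooted on D.
In A minor, D is the subdominant; the diatonic minor triad there is iv.

iv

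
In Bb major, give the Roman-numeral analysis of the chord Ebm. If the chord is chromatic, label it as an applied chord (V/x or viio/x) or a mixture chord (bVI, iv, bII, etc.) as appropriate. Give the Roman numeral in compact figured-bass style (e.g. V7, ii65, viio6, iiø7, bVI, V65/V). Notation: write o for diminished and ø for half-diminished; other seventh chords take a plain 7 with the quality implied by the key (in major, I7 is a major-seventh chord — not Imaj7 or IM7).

The pitches Eb-Gb-Bb form a minor triad rooted on Eb.
Eb is the fourth degree of Bb major. This is the minor subdominant, borrowed from the parallel minor.

iv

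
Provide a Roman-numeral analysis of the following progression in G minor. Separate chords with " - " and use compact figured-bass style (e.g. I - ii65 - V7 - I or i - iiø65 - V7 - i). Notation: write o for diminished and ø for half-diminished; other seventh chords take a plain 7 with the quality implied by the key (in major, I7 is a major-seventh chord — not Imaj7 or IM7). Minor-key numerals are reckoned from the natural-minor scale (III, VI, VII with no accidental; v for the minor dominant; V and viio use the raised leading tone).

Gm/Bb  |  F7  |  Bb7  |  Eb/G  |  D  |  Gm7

i6 - VII7 - V7/VI - VI6 - V - i7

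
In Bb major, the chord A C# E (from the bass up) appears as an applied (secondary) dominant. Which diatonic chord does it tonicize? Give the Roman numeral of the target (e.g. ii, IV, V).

iii

The chord is a major triad on A.
A dominant resolves down a perfect fifth: A → D. In Bb major, D is scale degree 3, i.e. iii.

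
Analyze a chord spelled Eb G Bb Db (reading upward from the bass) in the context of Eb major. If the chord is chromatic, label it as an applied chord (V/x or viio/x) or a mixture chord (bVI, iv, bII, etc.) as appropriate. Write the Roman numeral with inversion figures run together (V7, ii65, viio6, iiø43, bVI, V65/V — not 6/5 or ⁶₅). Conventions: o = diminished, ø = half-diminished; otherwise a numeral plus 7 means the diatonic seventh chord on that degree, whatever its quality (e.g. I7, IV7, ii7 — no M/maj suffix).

Stacked in thirds the chord is Eb-G-Bb-Db: a dominant seventh chord on Eb.
Eb is not a diatonic chord root with this quality in Eb major, but it lies a perfect fifth above Ab (IV), so the chord functions as an applied dominant of IV.

V7/IV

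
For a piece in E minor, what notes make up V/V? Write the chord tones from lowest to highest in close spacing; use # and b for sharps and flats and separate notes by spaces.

V/V is a secondary dominant — the dominant triad of V. V in E minor is B, so the applied chord's root is F#, a perfect fifth above.
Building a major triad on F# gives F#-A#-C#.

F# A# C#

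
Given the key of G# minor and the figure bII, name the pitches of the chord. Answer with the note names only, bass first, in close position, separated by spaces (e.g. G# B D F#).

A C# E

bII is the Neapolitan chord — a major triad on the lowered second degree. In G# minor that root is A.
So the chord is A-C#-E.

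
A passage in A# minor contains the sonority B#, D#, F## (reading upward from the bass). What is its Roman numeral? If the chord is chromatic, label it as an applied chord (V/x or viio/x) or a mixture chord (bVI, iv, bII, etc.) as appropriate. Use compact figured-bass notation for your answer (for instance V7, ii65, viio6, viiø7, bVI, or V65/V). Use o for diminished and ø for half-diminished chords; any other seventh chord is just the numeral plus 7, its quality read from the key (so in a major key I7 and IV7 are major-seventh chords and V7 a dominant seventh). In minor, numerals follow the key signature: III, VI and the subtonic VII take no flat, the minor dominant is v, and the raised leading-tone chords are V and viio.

The pitches B#-D#-F## form a minor triad rooted on B#.
B# is the second degree of A# minor. This is the minor supertonic, borrowed from the parallel major (the Dorian ii).

ii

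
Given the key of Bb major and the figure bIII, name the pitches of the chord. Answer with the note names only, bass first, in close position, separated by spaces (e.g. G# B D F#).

Db F Ab

bIII is a major triad on the lowered third degree, borrowed from the parallel minor. In Bb major that root is Db.
So the chord is Db-F-Ab.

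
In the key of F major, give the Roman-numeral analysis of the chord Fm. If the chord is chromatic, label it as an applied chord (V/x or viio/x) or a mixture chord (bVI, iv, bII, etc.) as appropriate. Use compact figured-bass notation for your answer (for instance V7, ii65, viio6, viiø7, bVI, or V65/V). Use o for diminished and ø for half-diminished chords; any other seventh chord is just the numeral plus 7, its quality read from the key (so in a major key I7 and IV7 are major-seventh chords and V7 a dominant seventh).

The pitches F-Ab-C form a minor triad rooted on F.
F is the first degree of F major. This is the minor tonic, borrowed from the parallel minor.

i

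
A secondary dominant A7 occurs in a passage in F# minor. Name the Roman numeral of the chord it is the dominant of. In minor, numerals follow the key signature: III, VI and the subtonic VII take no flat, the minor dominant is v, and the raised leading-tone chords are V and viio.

VI

The chord is a dominant seventh chord on A.
A dominant resolves down a perfect fifth: A → D. In F# minor, D is scale degree 6, i.e. VI.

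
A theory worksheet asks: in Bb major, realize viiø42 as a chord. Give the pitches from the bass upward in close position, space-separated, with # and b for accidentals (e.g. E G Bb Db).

In Bb major, the seventh degree is A, and the diatonic chord built there is a half-diminished seventh chord.
Stacking thirds from A gives A-C-Eb-G.
The figured bass 42 indicates third inversion, placing the seventh (G) in the bass: G-A-C-Eb.

G A C Eb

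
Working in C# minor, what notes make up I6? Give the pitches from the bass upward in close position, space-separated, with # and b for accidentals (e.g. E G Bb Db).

I6 is the major tonic (Picardy third), borrowed from the parallel major. In C# minor that root is C#.
So the chord is C#-E#-G#.
With the 6 figure the chord is in first inversion; from the bass E# upward in close position it reads E#-G#-C#.

E# G# C#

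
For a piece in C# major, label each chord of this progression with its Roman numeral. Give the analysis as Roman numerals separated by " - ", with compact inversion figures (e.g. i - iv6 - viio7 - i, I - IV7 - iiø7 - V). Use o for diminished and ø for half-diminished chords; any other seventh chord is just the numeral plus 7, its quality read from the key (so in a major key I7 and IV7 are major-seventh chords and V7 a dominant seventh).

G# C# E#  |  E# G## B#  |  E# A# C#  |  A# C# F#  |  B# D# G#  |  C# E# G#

I64 - V/vi - vi64 - IV6 - V6 - I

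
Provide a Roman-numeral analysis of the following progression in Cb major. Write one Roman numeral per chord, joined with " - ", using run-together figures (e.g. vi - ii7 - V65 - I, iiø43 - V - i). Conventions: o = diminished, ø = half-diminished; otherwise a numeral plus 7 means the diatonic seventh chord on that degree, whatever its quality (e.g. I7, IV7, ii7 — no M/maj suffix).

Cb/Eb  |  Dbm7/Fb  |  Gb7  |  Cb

I6 - ii65 - V7 - I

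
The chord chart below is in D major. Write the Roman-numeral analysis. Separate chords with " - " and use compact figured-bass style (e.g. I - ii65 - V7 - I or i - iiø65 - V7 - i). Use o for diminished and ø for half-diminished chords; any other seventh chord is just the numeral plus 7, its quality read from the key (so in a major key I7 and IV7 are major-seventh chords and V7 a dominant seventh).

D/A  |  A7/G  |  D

D/A: major triad on D = scale degree 1 → I64.
A7/G: dominant seventh chord on A = scale degree 5 → V42.
D: root D is the tonic; major triad there is I.

I64 - V42 - I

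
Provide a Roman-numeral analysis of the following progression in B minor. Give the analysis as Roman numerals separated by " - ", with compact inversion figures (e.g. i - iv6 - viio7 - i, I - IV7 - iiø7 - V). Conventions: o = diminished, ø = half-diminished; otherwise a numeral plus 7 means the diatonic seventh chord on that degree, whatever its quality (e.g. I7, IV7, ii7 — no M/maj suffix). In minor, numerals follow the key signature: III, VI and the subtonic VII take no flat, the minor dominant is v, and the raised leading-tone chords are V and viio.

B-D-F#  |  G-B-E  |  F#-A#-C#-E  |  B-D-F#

B-D-F#: root B is the tonic; minor triad there is i.
G-B-E has root E, degree 4 in B minor, so iv6.
F#-A#-C#-E: root F# is the dominant; dominant seventh chord there is V7.
B-D-F#: root B is the tonic; minor triad there is i.

i - iv6 - V7 - i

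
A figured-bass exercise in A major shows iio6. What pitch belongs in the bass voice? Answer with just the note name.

D

iio in A major has root B; the chord is B-D-F.
The figure 6 means first inversion — the third is in the bass.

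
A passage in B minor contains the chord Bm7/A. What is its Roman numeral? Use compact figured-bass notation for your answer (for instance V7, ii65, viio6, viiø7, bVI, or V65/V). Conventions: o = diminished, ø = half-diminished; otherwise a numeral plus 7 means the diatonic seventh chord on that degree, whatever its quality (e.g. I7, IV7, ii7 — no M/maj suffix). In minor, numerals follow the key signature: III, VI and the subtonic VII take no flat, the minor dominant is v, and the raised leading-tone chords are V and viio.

i42

The pitches B-D-F#-A form a minor seventh chord rooted on B.
In B minor, B is the tonic; the diatonic minor seventh chord there is i7.
With A in the bass the chord is in third inversion, so the figured bass is 42.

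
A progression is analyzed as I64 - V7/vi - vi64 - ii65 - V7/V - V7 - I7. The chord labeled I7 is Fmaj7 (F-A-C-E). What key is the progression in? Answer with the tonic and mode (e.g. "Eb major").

The anchor chord is a major seventh chord on F, labeled I7.
If F is scale degree 1 and the mode makes that degree carry a major seventh chord, the tonic is F and the mode is major.

F major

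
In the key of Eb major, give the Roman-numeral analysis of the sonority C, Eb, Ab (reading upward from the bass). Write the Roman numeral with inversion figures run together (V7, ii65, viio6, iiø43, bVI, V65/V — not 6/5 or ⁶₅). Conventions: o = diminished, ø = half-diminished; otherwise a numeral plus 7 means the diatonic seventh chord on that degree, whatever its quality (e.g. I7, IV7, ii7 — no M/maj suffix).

IV6

The pitches Ab-C-Eb form a major triad rooted on Ab.
In Eb major, Ab is the subdominant; the diatonic major triad there is IV.
With C in the bass the chord is in first inversion, so the figured bass is 6.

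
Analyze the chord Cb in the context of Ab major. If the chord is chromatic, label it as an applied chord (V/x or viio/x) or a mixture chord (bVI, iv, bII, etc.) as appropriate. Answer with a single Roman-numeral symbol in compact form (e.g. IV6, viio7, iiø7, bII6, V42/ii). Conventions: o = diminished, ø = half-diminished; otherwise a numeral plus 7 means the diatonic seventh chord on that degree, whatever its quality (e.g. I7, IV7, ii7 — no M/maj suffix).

The pitches Cb-Eb-Gb form a major triad rooted on Cb.
Cb is the lowered third degree of Ab major (diatonic 3 would be C). This is a major triad on the lowered third degree, borrowed from the parallel minor.

bIII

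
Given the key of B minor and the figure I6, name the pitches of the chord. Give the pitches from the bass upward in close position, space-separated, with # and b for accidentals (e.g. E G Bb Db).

D# F# B

I6 is the major tonic (Picardy third), borrowed from the parallel major. In B minor that root is B.
So the chord is B-D#-F#, a major triad.
With the 6 figure the chord is in first inversion; from the bass D# upward in close position it reads D#-F#-B.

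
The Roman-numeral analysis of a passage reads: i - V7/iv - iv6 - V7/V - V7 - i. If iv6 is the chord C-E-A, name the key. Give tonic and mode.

iv6 is given as C-E-A — a minor triad with root A.
Counting down 3 scale steps from A places the tonic on E; a minor triad on degree 4 is diatonic only in minor.

E minor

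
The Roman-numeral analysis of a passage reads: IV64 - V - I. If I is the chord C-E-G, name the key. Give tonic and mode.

The chord C is a major triad rooted on C; its label is I.
If C is scale degree 1 and the mode makes that degree carry a major triad, the tonic is C and the mode is major.

C major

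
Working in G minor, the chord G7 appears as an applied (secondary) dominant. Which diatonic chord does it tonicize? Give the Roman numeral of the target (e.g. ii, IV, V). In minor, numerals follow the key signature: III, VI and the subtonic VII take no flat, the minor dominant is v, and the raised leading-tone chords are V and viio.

iv

The chord is a dominant seventh chord on G.
A dominant resolves down a perfect fifth: G → C. In G minor, C is scale degree 4, i.e. iv.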